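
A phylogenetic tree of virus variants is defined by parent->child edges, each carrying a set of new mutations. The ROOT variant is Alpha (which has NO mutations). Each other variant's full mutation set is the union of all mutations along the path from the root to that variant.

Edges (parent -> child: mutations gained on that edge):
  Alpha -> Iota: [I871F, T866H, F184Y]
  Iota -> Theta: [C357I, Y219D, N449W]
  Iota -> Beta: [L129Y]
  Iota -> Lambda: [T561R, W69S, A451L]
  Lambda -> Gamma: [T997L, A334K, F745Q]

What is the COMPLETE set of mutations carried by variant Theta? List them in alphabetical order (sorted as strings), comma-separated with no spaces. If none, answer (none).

At Alpha: gained [] -> total []
At Iota: gained ['I871F', 'T866H', 'F184Y'] -> total ['F184Y', 'I871F', 'T866H']
At Theta: gained ['C357I', 'Y219D', 'N449W'] -> total ['C357I', 'F184Y', 'I871F', 'N449W', 'T866H', 'Y219D']

Answer: C357I,F184Y,I871F,N449W,T866H,Y219D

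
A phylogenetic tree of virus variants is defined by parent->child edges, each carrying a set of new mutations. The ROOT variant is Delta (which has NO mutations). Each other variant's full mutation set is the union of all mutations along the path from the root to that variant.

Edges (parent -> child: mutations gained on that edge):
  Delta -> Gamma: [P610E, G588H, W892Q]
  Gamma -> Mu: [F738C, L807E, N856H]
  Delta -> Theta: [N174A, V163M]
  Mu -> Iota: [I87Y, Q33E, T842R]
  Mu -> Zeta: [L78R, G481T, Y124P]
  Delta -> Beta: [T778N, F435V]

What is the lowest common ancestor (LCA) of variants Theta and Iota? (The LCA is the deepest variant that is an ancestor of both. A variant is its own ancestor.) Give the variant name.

Path from root to Theta: Delta -> Theta
  ancestors of Theta: {Delta, Theta}
Path from root to Iota: Delta -> Gamma -> Mu -> Iota
  ancestors of Iota: {Delta, Gamma, Mu, Iota}
Common ancestors: {Delta}
Walk up from Iota: Iota (not in ancestors of Theta), Mu (not in ancestors of Theta), Gamma (not in ancestors of Theta), Delta (in ancestors of Theta)
Deepest common ancestor (LCA) = Delta

Answer: Delta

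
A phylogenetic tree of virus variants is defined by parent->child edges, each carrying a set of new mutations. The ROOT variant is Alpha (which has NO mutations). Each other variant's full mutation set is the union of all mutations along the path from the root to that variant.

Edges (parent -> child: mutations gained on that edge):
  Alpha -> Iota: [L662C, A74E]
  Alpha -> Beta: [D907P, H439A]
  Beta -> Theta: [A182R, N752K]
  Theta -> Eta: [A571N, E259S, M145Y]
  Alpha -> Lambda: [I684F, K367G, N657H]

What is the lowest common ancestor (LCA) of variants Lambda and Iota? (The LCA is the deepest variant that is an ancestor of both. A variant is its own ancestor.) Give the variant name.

Answer: Alpha

Derivation:
Path from root to Lambda: Alpha -> Lambda
  ancestors of Lambda: {Alpha, Lambda}
Path from root to Iota: Alpha -> Iota
  ancestors of Iota: {Alpha, Iota}
Common ancestors: {Alpha}
Walk up from Iota: Iota (not in ancestors of Lambda), Alpha (in ancestors of Lambda)
Deepest common ancestor (LCA) = Alpha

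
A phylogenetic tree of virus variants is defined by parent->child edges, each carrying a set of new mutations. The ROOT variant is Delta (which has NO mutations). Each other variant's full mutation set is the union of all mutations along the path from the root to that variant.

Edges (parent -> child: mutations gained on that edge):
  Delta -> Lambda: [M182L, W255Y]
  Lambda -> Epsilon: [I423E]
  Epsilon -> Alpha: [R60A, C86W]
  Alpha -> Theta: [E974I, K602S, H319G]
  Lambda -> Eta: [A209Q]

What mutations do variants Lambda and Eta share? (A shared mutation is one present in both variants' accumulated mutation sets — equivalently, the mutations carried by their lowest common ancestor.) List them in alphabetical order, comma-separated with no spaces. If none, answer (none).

Answer: M182L,W255Y

Derivation:
Accumulating mutations along path to Lambda:
  At Delta: gained [] -> total []
  At Lambda: gained ['M182L', 'W255Y'] -> total ['M182L', 'W255Y']
Mutations(Lambda) = ['M182L', 'W255Y']
Accumulating mutations along path to Eta:
  At Delta: gained [] -> total []
  At Lambda: gained ['M182L', 'W255Y'] -> total ['M182L', 'W255Y']
  At Eta: gained ['A209Q'] -> total ['A209Q', 'M182L', 'W255Y']
Mutations(Eta) = ['A209Q', 'M182L', 'W255Y']
Intersection: ['M182L', 'W255Y'] ∩ ['A209Q', 'M182L', 'W255Y'] = ['M182L', 'W255Y']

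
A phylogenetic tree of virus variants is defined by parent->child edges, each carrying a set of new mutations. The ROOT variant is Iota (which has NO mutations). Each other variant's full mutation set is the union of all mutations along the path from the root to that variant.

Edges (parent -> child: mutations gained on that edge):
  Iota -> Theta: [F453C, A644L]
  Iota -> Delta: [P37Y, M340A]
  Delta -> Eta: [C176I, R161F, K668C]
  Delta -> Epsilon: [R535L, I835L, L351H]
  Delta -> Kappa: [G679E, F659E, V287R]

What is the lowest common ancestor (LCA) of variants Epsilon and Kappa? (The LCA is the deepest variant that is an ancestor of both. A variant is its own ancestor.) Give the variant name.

Path from root to Epsilon: Iota -> Delta -> Epsilon
  ancestors of Epsilon: {Iota, Delta, Epsilon}
Path from root to Kappa: Iota -> Delta -> Kappa
  ancestors of Kappa: {Iota, Delta, Kappa}
Common ancestors: {Iota, Delta}
Walk up from Kappa: Kappa (not in ancestors of Epsilon), Delta (in ancestors of Epsilon), Iota (in ancestors of Epsilon)
Deepest common ancestor (LCA) = Delta

Answer: Delta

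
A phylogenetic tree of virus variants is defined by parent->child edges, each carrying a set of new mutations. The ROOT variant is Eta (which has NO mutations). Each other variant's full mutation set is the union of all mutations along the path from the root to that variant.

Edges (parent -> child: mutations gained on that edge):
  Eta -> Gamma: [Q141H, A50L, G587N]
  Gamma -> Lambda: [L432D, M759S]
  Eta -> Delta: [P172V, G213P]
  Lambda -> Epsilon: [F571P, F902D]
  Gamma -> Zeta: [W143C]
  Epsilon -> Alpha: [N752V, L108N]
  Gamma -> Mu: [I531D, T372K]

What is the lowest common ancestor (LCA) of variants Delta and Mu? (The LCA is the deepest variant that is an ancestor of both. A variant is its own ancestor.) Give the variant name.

Path from root to Delta: Eta -> Delta
  ancestors of Delta: {Eta, Delta}
Path from root to Mu: Eta -> Gamma -> Mu
  ancestors of Mu: {Eta, Gamma, Mu}
Common ancestors: {Eta}
Walk up from Mu: Mu (not in ancestors of Delta), Gamma (not in ancestors of Delta), Eta (in ancestors of Delta)
Deepest common ancestor (LCA) = Eta

Answer: Eta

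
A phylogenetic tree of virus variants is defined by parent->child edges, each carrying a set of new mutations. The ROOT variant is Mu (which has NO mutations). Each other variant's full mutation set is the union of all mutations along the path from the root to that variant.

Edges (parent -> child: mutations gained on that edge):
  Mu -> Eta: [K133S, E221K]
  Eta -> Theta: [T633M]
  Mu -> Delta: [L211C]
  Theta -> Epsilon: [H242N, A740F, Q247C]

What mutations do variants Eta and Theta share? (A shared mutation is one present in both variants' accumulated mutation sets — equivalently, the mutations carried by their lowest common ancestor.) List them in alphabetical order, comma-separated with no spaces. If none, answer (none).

Accumulating mutations along path to Eta:
  At Mu: gained [] -> total []
  At Eta: gained ['K133S', 'E221K'] -> total ['E221K', 'K133S']
Mutations(Eta) = ['E221K', 'K133S']
Accumulating mutations along path to Theta:
  At Mu: gained [] -> total []
  At Eta: gained ['K133S', 'E221K'] -> total ['E221K', 'K133S']
  At Theta: gained ['T633M'] -> total ['E221K', 'K133S', 'T633M']
Mutations(Theta) = ['E221K', 'K133S', 'T633M']
Intersection: ['E221K', 'K133S'] ∩ ['E221K', 'K133S', 'T633M'] = ['E221K', 'K133S']

Answer: E221K,K133S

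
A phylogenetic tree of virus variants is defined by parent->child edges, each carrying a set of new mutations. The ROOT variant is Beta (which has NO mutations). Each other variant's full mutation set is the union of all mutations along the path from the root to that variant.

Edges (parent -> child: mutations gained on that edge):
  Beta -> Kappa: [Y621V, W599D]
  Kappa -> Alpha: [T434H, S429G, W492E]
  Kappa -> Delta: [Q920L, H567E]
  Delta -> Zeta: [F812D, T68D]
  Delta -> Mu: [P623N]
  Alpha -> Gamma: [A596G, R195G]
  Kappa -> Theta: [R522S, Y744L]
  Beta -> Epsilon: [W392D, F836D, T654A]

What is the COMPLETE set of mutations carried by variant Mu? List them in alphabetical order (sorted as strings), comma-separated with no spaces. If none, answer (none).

Answer: H567E,P623N,Q920L,W599D,Y621V

Derivation:
At Beta: gained [] -> total []
At Kappa: gained ['Y621V', 'W599D'] -> total ['W599D', 'Y621V']
At Delta: gained ['Q920L', 'H567E'] -> total ['H567E', 'Q920L', 'W599D', 'Y621V']
At Mu: gained ['P623N'] -> total ['H567E', 'P623N', 'Q920L', 'W599D', 'Y621V']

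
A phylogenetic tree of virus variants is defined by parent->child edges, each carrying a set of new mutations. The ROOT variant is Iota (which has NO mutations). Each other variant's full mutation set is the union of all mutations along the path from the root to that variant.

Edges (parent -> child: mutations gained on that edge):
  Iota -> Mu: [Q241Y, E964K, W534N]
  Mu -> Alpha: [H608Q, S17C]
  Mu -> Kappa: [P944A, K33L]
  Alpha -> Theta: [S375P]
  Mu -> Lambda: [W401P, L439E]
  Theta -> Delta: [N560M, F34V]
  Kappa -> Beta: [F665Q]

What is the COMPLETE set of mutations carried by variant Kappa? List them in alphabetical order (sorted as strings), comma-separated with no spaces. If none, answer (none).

At Iota: gained [] -> total []
At Mu: gained ['Q241Y', 'E964K', 'W534N'] -> total ['E964K', 'Q241Y', 'W534N']
At Kappa: gained ['P944A', 'K33L'] -> total ['E964K', 'K33L', 'P944A', 'Q241Y', 'W534N']

Answer: E964K,K33L,P944A,Q241Y,W534N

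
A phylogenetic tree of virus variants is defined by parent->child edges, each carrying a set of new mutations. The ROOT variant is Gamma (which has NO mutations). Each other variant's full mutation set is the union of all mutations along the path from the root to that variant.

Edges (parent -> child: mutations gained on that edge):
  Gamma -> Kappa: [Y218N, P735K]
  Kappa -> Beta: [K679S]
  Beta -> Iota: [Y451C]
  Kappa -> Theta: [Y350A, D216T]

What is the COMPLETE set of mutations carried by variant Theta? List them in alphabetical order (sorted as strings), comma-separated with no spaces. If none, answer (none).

Answer: D216T,P735K,Y218N,Y350A

Derivation:
At Gamma: gained [] -> total []
At Kappa: gained ['Y218N', 'P735K'] -> total ['P735K', 'Y218N']
At Theta: gained ['Y350A', 'D216T'] -> total ['D216T', 'P735K', 'Y218N', 'Y350A']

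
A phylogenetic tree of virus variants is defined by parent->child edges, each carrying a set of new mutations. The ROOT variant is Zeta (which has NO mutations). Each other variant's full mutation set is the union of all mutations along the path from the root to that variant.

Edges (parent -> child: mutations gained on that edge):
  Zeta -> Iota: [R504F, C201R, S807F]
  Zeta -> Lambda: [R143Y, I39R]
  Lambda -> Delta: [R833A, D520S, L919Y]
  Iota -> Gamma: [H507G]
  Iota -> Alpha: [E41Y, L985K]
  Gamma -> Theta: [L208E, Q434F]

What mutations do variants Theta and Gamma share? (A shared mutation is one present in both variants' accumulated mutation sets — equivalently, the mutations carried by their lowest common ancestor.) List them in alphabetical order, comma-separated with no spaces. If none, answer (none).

Accumulating mutations along path to Theta:
  At Zeta: gained [] -> total []
  At Iota: gained ['R504F', 'C201R', 'S807F'] -> total ['C201R', 'R504F', 'S807F']
  At Gamma: gained ['H507G'] -> total ['C201R', 'H507G', 'R504F', 'S807F']
  At Theta: gained ['L208E', 'Q434F'] -> total ['C201R', 'H507G', 'L208E', 'Q434F', 'R504F', 'S807F']
Mutations(Theta) = ['C201R', 'H507G', 'L208E', 'Q434F', 'R504F', 'S807F']
Accumulating mutations along path to Gamma:
  At Zeta: gained [] -> total []
  At Iota: gained ['R504F', 'C201R', 'S807F'] -> total ['C201R', 'R504F', 'S807F']
  At Gamma: gained ['H507G'] -> total ['C201R', 'H507G', 'R504F', 'S807F']
Mutations(Gamma) = ['C201R', 'H507G', 'R504F', 'S807F']
Intersection: ['C201R', 'H507G', 'L208E', 'Q434F', 'R504F', 'S807F'] ∩ ['C201R', 'H507G', 'R504F', 'S807F'] = ['C201R', 'H507G', 'R504F', 'S807F']

Answer: C201R,H507G,R504F,S807F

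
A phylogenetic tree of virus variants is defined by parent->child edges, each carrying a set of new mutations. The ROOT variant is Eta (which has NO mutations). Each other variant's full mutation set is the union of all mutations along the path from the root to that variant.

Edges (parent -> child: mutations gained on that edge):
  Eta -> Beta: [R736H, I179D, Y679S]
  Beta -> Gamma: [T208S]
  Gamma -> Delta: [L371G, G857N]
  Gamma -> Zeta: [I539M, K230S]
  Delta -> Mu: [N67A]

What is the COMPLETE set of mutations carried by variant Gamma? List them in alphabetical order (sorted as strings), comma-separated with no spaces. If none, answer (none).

Answer: I179D,R736H,T208S,Y679S

Derivation:
At Eta: gained [] -> total []
At Beta: gained ['R736H', 'I179D', 'Y679S'] -> total ['I179D', 'R736H', 'Y679S']
At Gamma: gained ['T208S'] -> total ['I179D', 'R736H', 'T208S', 'Y679S']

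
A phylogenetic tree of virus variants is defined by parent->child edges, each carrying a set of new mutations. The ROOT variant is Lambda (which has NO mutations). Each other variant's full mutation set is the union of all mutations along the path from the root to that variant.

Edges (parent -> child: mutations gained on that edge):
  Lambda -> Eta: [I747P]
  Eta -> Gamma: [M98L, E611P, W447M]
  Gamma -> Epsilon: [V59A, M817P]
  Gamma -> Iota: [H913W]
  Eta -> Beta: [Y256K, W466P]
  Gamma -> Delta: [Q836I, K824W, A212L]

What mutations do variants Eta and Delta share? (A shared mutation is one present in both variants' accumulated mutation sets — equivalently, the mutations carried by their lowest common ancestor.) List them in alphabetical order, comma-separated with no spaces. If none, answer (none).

Answer: I747P

Derivation:
Accumulating mutations along path to Eta:
  At Lambda: gained [] -> total []
  At Eta: gained ['I747P'] -> total ['I747P']
Mutations(Eta) = ['I747P']
Accumulating mutations along path to Delta:
  At Lambda: gained [] -> total []
  At Eta: gained ['I747P'] -> total ['I747P']
  At Gamma: gained ['M98L', 'E611P', 'W447M'] -> total ['E611P', 'I747P', 'M98L', 'W447M']
  At Delta: gained ['Q836I', 'K824W', 'A212L'] -> total ['A212L', 'E611P', 'I747P', 'K824W', 'M98L', 'Q836I', 'W447M']
Mutations(Delta) = ['A212L', 'E611P', 'I747P', 'K824W', 'M98L', 'Q836I', 'W447M']
Intersection: ['I747P'] ∩ ['A212L', 'E611P', 'I747P', 'K824W', 'M98L', 'Q836I', 'W447M'] = ['I747P']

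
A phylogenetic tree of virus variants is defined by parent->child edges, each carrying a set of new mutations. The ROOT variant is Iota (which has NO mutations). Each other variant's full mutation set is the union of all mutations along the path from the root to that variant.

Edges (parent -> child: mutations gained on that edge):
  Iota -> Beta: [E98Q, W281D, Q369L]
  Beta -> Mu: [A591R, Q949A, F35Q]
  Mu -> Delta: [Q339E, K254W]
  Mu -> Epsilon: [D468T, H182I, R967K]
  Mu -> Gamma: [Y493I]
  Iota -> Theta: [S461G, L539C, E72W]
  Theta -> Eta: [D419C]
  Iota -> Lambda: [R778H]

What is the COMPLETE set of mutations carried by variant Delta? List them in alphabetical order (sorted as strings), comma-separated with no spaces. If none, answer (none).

At Iota: gained [] -> total []
At Beta: gained ['E98Q', 'W281D', 'Q369L'] -> total ['E98Q', 'Q369L', 'W281D']
At Mu: gained ['A591R', 'Q949A', 'F35Q'] -> total ['A591R', 'E98Q', 'F35Q', 'Q369L', 'Q949A', 'W281D']
At Delta: gained ['Q339E', 'K254W'] -> total ['A591R', 'E98Q', 'F35Q', 'K254W', 'Q339E', 'Q369L', 'Q949A', 'W281D']

Answer: A591R,E98Q,F35Q,K254W,Q339E,Q369L,Q949A,W281D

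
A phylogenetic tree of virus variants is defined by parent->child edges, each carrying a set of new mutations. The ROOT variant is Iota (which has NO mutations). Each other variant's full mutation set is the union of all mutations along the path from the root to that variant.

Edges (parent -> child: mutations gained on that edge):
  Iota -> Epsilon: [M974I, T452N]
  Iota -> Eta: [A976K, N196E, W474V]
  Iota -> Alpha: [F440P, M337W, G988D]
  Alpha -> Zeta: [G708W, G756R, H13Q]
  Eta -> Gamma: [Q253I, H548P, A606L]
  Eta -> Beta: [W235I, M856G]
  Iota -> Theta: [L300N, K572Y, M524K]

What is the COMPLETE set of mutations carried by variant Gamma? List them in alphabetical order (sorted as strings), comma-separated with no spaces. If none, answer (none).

At Iota: gained [] -> total []
At Eta: gained ['A976K', 'N196E', 'W474V'] -> total ['A976K', 'N196E', 'W474V']
At Gamma: gained ['Q253I', 'H548P', 'A606L'] -> total ['A606L', 'A976K', 'H548P', 'N196E', 'Q253I', 'W474V']

Answer: A606L,A976K,H548P,N196E,Q253I,W474V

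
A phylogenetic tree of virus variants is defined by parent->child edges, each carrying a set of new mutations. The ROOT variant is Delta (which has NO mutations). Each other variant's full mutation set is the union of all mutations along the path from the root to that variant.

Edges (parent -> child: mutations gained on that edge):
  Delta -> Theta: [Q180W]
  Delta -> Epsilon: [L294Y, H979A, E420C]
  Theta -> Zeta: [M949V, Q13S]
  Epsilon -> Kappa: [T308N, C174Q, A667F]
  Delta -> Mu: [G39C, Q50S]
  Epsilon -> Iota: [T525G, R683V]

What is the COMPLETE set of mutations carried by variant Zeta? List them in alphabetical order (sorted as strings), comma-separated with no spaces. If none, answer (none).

At Delta: gained [] -> total []
At Theta: gained ['Q180W'] -> total ['Q180W']
At Zeta: gained ['M949V', 'Q13S'] -> total ['M949V', 'Q13S', 'Q180W']

Answer: M949V,Q13S,Q180W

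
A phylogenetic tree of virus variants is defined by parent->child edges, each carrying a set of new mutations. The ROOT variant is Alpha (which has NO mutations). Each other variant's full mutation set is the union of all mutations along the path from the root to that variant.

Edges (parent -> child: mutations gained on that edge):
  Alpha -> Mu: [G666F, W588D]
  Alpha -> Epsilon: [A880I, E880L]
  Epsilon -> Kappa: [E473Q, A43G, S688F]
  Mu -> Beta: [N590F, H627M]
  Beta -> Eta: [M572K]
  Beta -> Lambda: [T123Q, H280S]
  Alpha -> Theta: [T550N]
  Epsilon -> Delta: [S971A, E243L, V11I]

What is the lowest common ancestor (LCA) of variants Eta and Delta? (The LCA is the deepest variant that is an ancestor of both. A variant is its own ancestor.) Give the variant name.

Answer: Alpha

Derivation:
Path from root to Eta: Alpha -> Mu -> Beta -> Eta
  ancestors of Eta: {Alpha, Mu, Beta, Eta}
Path from root to Delta: Alpha -> Epsilon -> Delta
  ancestors of Delta: {Alpha, Epsilon, Delta}
Common ancestors: {Alpha}
Walk up from Delta: Delta (not in ancestors of Eta), Epsilon (not in ancestors of Eta), Alpha (in ancestors of Eta)
Deepest common ancestor (LCA) = Alpha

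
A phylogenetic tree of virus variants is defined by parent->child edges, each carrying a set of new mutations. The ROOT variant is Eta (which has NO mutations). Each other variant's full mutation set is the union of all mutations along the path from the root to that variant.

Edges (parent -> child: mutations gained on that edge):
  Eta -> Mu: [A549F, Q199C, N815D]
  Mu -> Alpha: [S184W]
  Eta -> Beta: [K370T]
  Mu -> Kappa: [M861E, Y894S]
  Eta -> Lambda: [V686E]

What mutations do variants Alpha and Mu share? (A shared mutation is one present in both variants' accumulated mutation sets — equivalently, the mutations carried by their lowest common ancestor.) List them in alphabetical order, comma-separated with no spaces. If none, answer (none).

Answer: A549F,N815D,Q199C

Derivation:
Accumulating mutations along path to Alpha:
  At Eta: gained [] -> total []
  At Mu: gained ['A549F', 'Q199C', 'N815D'] -> total ['A549F', 'N815D', 'Q199C']
  At Alpha: gained ['S184W'] -> total ['A549F', 'N815D', 'Q199C', 'S184W']
Mutations(Alpha) = ['A549F', 'N815D', 'Q199C', 'S184W']
Accumulating mutations along path to Mu:
  At Eta: gained [] -> total []
  At Mu: gained ['A549F', 'Q199C', 'N815D'] -> total ['A549F', 'N815D', 'Q199C']
Mutations(Mu) = ['A549F', 'N815D', 'Q199C']
Intersection: ['A549F', 'N815D', 'Q199C', 'S184W'] ∩ ['A549F', 'N815D', 'Q199C'] = ['A549F', 'N815D', 'Q199C']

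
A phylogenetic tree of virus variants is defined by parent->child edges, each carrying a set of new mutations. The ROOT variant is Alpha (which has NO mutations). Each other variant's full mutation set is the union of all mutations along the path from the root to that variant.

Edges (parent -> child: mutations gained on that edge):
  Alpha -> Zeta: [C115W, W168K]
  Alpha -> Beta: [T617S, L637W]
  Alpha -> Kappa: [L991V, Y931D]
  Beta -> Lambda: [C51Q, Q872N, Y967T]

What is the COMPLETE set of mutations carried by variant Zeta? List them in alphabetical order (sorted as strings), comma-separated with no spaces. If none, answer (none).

At Alpha: gained [] -> total []
At Zeta: gained ['C115W', 'W168K'] -> total ['C115W', 'W168K']

Answer: C115W,W168K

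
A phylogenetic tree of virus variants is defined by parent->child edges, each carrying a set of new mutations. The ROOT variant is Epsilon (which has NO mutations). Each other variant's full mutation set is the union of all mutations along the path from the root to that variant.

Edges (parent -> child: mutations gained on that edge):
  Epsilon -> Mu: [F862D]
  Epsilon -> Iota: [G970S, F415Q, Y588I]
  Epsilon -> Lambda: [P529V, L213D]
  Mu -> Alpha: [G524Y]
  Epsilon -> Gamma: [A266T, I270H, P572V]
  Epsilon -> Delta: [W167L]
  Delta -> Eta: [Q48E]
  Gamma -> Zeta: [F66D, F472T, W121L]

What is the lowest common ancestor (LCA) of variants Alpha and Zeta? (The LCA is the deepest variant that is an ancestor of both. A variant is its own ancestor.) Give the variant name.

Path from root to Alpha: Epsilon -> Mu -> Alpha
  ancestors of Alpha: {Epsilon, Mu, Alpha}
Path from root to Zeta: Epsilon -> Gamma -> Zeta
  ancestors of Zeta: {Epsilon, Gamma, Zeta}
Common ancestors: {Epsilon}
Walk up from Zeta: Zeta (not in ancestors of Alpha), Gamma (not in ancestors of Alpha), Epsilon (in ancestors of Alpha)
Deepest common ancestor (LCA) = Epsilon

Answer: Epsilon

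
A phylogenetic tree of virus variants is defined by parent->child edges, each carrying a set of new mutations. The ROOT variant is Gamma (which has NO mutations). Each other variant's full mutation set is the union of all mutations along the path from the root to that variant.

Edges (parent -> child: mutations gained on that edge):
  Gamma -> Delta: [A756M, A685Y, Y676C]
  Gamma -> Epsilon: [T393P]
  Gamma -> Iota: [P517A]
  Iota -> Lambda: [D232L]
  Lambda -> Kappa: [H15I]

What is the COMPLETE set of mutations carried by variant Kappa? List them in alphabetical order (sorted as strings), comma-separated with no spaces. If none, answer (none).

Answer: D232L,H15I,P517A

Derivation:
At Gamma: gained [] -> total []
At Iota: gained ['P517A'] -> total ['P517A']
At Lambda: gained ['D232L'] -> total ['D232L', 'P517A']
At Kappa: gained ['H15I'] -> total ['D232L', 'H15I', 'P517A']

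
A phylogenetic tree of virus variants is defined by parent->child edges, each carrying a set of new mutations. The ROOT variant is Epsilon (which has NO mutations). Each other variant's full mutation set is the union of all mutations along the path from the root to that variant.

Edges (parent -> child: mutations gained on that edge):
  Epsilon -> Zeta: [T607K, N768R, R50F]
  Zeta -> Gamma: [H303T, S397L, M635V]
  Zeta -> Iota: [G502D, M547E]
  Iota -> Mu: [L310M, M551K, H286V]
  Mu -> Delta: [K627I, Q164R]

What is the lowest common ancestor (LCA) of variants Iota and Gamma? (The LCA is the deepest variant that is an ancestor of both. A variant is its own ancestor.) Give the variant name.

Answer: Zeta

Derivation:
Path from root to Iota: Epsilon -> Zeta -> Iota
  ancestors of Iota: {Epsilon, Zeta, Iota}
Path from root to Gamma: Epsilon -> Zeta -> Gamma
  ancestors of Gamma: {Epsilon, Zeta, Gamma}
Common ancestors: {Epsilon, Zeta}
Walk up from Gamma: Gamma (not in ancestors of Iota), Zeta (in ancestors of Iota), Epsilon (in ancestors of Iota)
Deepest common ancestor (LCA) = Zeta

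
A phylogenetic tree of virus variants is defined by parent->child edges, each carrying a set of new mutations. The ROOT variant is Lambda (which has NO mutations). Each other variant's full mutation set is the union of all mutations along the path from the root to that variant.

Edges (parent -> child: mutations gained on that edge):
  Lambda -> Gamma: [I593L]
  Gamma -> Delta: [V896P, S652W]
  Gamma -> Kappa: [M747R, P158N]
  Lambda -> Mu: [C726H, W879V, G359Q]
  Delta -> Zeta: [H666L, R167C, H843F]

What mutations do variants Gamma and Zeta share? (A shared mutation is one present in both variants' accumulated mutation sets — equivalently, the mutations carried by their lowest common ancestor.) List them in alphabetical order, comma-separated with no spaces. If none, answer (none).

Accumulating mutations along path to Gamma:
  At Lambda: gained [] -> total []
  At Gamma: gained ['I593L'] -> total ['I593L']
Mutations(Gamma) = ['I593L']
Accumulating mutations along path to Zeta:
  At Lambda: gained [] -> total []
  At Gamma: gained ['I593L'] -> total ['I593L']
  At Delta: gained ['V896P', 'S652W'] -> total ['I593L', 'S652W', 'V896P']
  At Zeta: gained ['H666L', 'R167C', 'H843F'] -> total ['H666L', 'H843F', 'I593L', 'R167C', 'S652W', 'V896P']
Mutations(Zeta) = ['H666L', 'H843F', 'I593L', 'R167C', 'S652W', 'V896P']
Intersection: ['I593L'] ∩ ['H666L', 'H843F', 'I593L', 'R167C', 'S652W', 'V896P'] = ['I593L']

Answer: I593L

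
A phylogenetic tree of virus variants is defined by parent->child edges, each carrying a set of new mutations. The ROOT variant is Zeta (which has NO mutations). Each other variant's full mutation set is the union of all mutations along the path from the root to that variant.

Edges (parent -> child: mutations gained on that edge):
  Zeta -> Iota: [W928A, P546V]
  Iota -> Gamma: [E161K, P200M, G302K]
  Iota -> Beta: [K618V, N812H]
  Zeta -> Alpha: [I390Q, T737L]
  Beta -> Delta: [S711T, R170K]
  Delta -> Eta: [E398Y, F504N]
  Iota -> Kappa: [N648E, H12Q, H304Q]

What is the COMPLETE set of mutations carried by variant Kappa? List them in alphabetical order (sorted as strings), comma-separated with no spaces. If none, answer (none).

Answer: H12Q,H304Q,N648E,P546V,W928A

Derivation:
At Zeta: gained [] -> total []
At Iota: gained ['W928A', 'P546V'] -> total ['P546V', 'W928A']
At Kappa: gained ['N648E', 'H12Q', 'H304Q'] -> total ['H12Q', 'H304Q', 'N648E', 'P546V', 'W928A']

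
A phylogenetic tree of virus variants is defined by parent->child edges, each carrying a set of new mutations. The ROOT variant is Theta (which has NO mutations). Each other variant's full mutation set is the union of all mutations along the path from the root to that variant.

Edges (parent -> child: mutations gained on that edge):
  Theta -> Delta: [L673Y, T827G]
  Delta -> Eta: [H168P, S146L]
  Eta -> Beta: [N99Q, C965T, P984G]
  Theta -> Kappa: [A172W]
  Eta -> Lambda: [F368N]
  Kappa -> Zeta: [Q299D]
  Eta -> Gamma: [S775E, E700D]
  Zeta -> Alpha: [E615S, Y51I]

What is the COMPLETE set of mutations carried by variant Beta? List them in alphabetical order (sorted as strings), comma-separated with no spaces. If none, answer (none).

At Theta: gained [] -> total []
At Delta: gained ['L673Y', 'T827G'] -> total ['L673Y', 'T827G']
At Eta: gained ['H168P', 'S146L'] -> total ['H168P', 'L673Y', 'S146L', 'T827G']
At Beta: gained ['N99Q', 'C965T', 'P984G'] -> total ['C965T', 'H168P', 'L673Y', 'N99Q', 'P984G', 'S146L', 'T827G']

Answer: C965T,H168P,L673Y,N99Q,P984G,S146L,T827G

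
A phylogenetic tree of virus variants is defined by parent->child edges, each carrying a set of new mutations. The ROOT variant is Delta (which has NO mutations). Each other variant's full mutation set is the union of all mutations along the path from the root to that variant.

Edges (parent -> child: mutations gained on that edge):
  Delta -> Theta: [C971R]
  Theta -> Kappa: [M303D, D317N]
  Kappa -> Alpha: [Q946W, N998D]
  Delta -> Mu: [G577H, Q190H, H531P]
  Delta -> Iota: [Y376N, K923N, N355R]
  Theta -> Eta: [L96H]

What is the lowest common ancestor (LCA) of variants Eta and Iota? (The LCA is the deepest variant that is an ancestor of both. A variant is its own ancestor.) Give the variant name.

Path from root to Eta: Delta -> Theta -> Eta
  ancestors of Eta: {Delta, Theta, Eta}
Path from root to Iota: Delta -> Iota
  ancestors of Iota: {Delta, Iota}
Common ancestors: {Delta}
Walk up from Iota: Iota (not in ancestors of Eta), Delta (in ancestors of Eta)
Deepest common ancestor (LCA) = Delta

Answer: Delta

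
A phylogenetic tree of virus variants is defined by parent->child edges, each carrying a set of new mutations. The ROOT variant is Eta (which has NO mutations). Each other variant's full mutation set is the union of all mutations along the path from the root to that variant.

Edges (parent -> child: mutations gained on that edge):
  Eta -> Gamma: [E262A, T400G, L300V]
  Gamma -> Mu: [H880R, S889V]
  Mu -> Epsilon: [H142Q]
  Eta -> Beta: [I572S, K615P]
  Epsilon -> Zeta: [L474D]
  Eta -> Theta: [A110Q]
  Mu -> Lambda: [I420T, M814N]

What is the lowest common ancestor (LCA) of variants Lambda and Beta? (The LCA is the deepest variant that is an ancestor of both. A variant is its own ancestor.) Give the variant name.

Path from root to Lambda: Eta -> Gamma -> Mu -> Lambda
  ancestors of Lambda: {Eta, Gamma, Mu, Lambda}
Path from root to Beta: Eta -> Beta
  ancestors of Beta: {Eta, Beta}
Common ancestors: {Eta}
Walk up from Beta: Beta (not in ancestors of Lambda), Eta (in ancestors of Lambda)
Deepest common ancestor (LCA) = Eta

Answer: Eta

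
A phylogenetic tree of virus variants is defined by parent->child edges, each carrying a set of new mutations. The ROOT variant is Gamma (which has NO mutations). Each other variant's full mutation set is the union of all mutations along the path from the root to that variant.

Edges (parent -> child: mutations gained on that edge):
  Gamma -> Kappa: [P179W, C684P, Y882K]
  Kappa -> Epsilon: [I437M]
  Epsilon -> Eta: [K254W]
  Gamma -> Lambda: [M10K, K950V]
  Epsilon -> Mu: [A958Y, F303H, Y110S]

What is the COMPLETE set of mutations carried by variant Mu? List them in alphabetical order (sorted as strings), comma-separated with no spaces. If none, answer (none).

At Gamma: gained [] -> total []
At Kappa: gained ['P179W', 'C684P', 'Y882K'] -> total ['C684P', 'P179W', 'Y882K']
At Epsilon: gained ['I437M'] -> total ['C684P', 'I437M', 'P179W', 'Y882K']
At Mu: gained ['A958Y', 'F303H', 'Y110S'] -> total ['A958Y', 'C684P', 'F303H', 'I437M', 'P179W', 'Y110S', 'Y882K']

Answer: A958Y,C684P,F303H,I437M,P179W,Y110S,Y882K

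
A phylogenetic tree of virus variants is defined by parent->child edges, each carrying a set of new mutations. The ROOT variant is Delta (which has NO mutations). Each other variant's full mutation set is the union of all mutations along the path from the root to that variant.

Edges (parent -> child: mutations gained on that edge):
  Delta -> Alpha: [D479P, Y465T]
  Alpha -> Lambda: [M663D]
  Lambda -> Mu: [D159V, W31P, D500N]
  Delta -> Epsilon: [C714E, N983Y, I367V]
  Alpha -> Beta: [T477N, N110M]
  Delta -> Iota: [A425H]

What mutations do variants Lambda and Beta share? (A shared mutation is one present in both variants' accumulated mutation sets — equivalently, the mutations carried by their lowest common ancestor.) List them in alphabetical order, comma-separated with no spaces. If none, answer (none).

Answer: D479P,Y465T

Derivation:
Accumulating mutations along path to Lambda:
  At Delta: gained [] -> total []
  At Alpha: gained ['D479P', 'Y465T'] -> total ['D479P', 'Y465T']
  At Lambda: gained ['M663D'] -> total ['D479P', 'M663D', 'Y465T']
Mutations(Lambda) = ['D479P', 'M663D', 'Y465T']
Accumulating mutations along path to Beta:
  At Delta: gained [] -> total []
  At Alpha: gained ['D479P', 'Y465T'] -> total ['D479P', 'Y465T']
  At Beta: gained ['T477N', 'N110M'] -> total ['D479P', 'N110M', 'T477N', 'Y465T']
Mutations(Beta) = ['D479P', 'N110M', 'T477N', 'Y465T']
Intersection: ['D479P', 'M663D', 'Y465T'] ∩ ['D479P', 'N110M', 'T477N', 'Y465T'] = ['D479P', 'Y465T']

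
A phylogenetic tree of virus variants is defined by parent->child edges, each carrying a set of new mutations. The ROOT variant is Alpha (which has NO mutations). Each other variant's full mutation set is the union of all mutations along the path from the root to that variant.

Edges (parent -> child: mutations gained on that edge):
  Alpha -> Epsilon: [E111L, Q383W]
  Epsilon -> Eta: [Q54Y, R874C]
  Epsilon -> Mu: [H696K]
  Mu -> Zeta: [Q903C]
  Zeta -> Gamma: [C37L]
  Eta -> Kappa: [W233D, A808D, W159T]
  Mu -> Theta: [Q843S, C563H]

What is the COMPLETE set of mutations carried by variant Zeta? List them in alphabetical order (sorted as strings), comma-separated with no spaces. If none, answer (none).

At Alpha: gained [] -> total []
At Epsilon: gained ['E111L', 'Q383W'] -> total ['E111L', 'Q383W']
At Mu: gained ['H696K'] -> total ['E111L', 'H696K', 'Q383W']
At Zeta: gained ['Q903C'] -> total ['E111L', 'H696K', 'Q383W', 'Q903C']

Answer: E111L,H696K,Q383W,Q903C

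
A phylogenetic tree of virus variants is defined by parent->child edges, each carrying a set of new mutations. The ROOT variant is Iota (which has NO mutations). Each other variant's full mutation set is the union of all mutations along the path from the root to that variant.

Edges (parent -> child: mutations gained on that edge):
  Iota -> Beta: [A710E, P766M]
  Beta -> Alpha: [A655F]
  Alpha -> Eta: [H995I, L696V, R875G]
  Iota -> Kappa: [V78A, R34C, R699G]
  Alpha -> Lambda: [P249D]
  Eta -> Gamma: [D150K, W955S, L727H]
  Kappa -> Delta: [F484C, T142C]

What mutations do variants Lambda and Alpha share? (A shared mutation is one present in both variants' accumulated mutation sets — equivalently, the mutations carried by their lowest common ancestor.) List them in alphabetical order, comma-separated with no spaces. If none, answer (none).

Accumulating mutations along path to Lambda:
  At Iota: gained [] -> total []
  At Beta: gained ['A710E', 'P766M'] -> total ['A710E', 'P766M']
  At Alpha: gained ['A655F'] -> total ['A655F', 'A710E', 'P766M']
  At Lambda: gained ['P249D'] -> total ['A655F', 'A710E', 'P249D', 'P766M']
Mutations(Lambda) = ['A655F', 'A710E', 'P249D', 'P766M']
Accumulating mutations along path to Alpha:
  At Iota: gained [] -> total []
  At Beta: gained ['A710E', 'P766M'] -> total ['A710E', 'P766M']
  At Alpha: gained ['A655F'] -> total ['A655F', 'A710E', 'P766M']
Mutations(Alpha) = ['A655F', 'A710E', 'P766M']
Intersection: ['A655F', 'A710E', 'P249D', 'P766M'] ∩ ['A655F', 'A710E', 'P766M'] = ['A655F', 'A710E', 'P766M']

Answer: A655F,A710E,P766M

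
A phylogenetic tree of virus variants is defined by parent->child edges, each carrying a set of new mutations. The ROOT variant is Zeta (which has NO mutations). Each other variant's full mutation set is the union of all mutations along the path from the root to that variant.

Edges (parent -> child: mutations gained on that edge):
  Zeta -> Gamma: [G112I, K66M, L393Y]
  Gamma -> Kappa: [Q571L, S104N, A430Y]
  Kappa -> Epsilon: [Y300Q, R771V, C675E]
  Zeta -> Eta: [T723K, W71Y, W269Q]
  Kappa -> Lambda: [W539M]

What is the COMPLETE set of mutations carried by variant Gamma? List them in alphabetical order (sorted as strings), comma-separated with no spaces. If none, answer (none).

At Zeta: gained [] -> total []
At Gamma: gained ['G112I', 'K66M', 'L393Y'] -> total ['G112I', 'K66M', 'L393Y']

Answer: G112I,K66M,L393Y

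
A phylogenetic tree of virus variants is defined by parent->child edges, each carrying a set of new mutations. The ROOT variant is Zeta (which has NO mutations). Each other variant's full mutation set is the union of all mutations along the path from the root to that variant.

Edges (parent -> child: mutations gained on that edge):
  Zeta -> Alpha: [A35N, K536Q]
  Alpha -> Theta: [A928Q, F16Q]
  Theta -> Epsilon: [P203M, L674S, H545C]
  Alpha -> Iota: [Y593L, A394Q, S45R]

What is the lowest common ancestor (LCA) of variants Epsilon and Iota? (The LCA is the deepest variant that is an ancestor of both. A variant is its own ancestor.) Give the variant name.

Answer: Alpha

Derivation:
Path from root to Epsilon: Zeta -> Alpha -> Theta -> Epsilon
  ancestors of Epsilon: {Zeta, Alpha, Theta, Epsilon}
Path from root to Iota: Zeta -> Alpha -> Iota
  ancestors of Iota: {Zeta, Alpha, Iota}
Common ancestors: {Zeta, Alpha}
Walk up from Iota: Iota (not in ancestors of Epsilon), Alpha (in ancestors of Epsilon), Zeta (in ancestors of Epsilon)
Deepest common ancestor (LCA) = Alpha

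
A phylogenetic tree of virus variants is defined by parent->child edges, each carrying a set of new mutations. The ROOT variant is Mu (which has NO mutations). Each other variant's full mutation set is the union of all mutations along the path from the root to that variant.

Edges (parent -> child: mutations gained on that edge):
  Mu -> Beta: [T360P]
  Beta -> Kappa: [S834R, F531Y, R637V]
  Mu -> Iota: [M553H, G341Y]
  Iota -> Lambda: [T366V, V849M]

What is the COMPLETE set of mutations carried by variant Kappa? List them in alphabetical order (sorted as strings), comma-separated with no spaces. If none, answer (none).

At Mu: gained [] -> total []
At Beta: gained ['T360P'] -> total ['T360P']
At Kappa: gained ['S834R', 'F531Y', 'R637V'] -> total ['F531Y', 'R637V', 'S834R', 'T360P']

Answer: F531Y,R637V,S834R,T360P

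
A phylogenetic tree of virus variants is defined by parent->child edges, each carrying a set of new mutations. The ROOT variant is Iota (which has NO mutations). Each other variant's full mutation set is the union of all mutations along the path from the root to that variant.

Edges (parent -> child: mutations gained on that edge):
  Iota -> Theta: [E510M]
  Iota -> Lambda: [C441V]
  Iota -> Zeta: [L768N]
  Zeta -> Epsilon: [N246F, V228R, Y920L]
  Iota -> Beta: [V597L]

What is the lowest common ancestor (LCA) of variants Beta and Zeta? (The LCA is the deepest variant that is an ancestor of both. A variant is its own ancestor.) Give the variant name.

Answer: Iota

Derivation:
Path from root to Beta: Iota -> Beta
  ancestors of Beta: {Iota, Beta}
Path from root to Zeta: Iota -> Zeta
  ancestors of Zeta: {Iota, Zeta}
Common ancestors: {Iota}
Walk up from Zeta: Zeta (not in ancestors of Beta), Iota (in ancestors of Beta)
Deepest common ancestor (LCA) = Iota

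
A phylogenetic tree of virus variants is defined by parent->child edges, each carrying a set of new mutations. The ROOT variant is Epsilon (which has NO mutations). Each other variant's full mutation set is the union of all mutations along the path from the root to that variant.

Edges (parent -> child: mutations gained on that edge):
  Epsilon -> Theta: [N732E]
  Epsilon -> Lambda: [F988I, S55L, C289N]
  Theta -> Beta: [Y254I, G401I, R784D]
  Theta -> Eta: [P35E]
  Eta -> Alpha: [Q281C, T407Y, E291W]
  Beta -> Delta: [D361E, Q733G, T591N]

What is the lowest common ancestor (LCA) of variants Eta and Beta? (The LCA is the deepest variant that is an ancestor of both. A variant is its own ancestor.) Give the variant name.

Path from root to Eta: Epsilon -> Theta -> Eta
  ancestors of Eta: {Epsilon, Theta, Eta}
Path from root to Beta: Epsilon -> Theta -> Beta
  ancestors of Beta: {Epsilon, Theta, Beta}
Common ancestors: {Epsilon, Theta}
Walk up from Beta: Beta (not in ancestors of Eta), Theta (in ancestors of Eta), Epsilon (in ancestors of Eta)
Deepest common ancestor (LCA) = Theta

Answer: Theta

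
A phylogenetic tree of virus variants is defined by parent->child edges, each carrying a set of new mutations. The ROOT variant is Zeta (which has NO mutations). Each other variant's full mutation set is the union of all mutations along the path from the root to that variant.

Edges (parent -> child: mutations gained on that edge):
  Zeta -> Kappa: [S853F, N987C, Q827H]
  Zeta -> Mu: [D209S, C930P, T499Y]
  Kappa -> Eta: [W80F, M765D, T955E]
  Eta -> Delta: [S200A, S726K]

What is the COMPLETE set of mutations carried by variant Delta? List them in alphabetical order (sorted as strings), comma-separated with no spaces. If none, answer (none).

Answer: M765D,N987C,Q827H,S200A,S726K,S853F,T955E,W80F

Derivation:
At Zeta: gained [] -> total []
At Kappa: gained ['S853F', 'N987C', 'Q827H'] -> total ['N987C', 'Q827H', 'S853F']
At Eta: gained ['W80F', 'M765D', 'T955E'] -> total ['M765D', 'N987C', 'Q827H', 'S853F', 'T955E', 'W80F']
At Delta: gained ['S200A', 'S726K'] -> total ['M765D', 'N987C', 'Q827H', 'S200A', 'S726K', 'S853F', 'T955E', 'W80F']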